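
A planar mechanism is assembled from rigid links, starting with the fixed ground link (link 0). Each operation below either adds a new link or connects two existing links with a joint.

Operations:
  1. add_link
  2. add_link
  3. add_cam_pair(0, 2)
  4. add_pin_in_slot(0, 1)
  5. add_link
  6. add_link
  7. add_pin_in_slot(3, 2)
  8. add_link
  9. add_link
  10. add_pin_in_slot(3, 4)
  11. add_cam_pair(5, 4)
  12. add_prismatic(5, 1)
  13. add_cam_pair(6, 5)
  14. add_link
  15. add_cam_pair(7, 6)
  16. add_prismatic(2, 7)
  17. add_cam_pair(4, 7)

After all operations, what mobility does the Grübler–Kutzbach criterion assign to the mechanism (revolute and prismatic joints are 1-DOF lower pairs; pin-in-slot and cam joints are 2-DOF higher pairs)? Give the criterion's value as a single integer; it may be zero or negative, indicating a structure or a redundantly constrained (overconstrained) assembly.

L=1 J1=0 J2=0
add link → L=2 J1=0 J2=0
add link → L=3 J1=0 J2=0
C@0,2 dof=2 J2 → L=3 J1=0 J2=1
PS@0,1 dof=2 J2 → L=3 J1=0 J2=2
add link → L=4 J1=0 J2=2
add link → L=5 J1=0 J2=2
PS@3,2 dof=2 J2 → L=5 J1=0 J2=3
add link → L=6 J1=0 J2=3
add link → L=7 J1=0 J2=3
PS@3,4 dof=2 J2 → L=7 J1=0 J2=4
C@5,4 dof=2 J2 → L=7 J1=0 J2=5
P@5,1 dof=1 J1 → L=7 J1=1 J2=5
C@6,5 dof=2 J2 → L=7 J1=1 J2=6
add link → L=8 J1=1 J2=6
C@7,6 dof=2 J2 → L=8 J1=1 J2=7
P@2,7 dof=1 J1 → L=8 J1=2 J2=7
C@4,7 dof=2 J2 → L=8 J1=2 J2=8
M=3(L−1)−2J1−J2=3·7−2·2−8=9

M = 9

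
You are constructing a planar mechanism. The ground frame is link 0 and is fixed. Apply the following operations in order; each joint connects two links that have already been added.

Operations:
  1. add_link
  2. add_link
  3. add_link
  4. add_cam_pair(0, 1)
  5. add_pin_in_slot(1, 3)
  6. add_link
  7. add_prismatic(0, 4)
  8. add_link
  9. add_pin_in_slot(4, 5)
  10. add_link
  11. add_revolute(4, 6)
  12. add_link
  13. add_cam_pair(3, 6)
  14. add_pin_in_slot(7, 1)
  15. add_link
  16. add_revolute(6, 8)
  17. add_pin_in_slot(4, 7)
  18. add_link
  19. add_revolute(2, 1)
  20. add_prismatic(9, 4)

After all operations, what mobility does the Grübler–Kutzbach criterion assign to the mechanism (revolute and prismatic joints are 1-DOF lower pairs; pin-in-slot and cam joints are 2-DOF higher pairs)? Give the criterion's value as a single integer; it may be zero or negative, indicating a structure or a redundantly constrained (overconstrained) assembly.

link 0 = ground. State L|J1|J2 = 1|0|0
+link1  2|0|0
+link2  3|0|0
+link3  4|0|0
C(0,1) f=2→J2  4|0|1
PS(1,3) f=2→J2  4|0|2
+link4  5|0|2
P(0,4) f=1→J1  5|1|2
+link5  6|1|2
PS(4,5) f=2→J2  6|1|3
+link6  7|1|3
R(4,6) f=1→J1  7|2|3
+link7  8|2|3
C(3,6) f=2→J2  8|2|4
PS(7,1) f=2→J2  8|2|5
+link8  9|2|5
R(6,8) f=1→J1  9|3|5
PS(4,7) f=2→J2  9|3|6
+link9  10|3|6
R(2,1) f=1→J1  10|4|6
P(9,4) f=1→J1  10|5|6
M = 3(10−1)−2·5−6 = 27−10−6 = 11

M = 11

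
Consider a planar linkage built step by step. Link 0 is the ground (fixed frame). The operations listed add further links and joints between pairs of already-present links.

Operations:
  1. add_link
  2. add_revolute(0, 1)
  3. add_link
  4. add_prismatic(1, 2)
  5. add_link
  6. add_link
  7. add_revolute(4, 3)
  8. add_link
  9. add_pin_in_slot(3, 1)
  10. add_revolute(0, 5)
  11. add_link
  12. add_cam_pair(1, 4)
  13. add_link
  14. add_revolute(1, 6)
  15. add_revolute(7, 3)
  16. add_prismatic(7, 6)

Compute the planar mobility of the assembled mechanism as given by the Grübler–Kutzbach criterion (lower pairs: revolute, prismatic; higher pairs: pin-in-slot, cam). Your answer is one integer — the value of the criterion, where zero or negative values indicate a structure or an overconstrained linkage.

ground; <1,0,0>
#1 <2,0,0>
R:0↔1 J1 <2,1,0>
#2 <3,1,0>
P:1↔2 J1 <3,2,0>
#3 <4,2,0>
#4 <5,2,0>
R:4↔3 J1 <5,3,0>
#5 <6,3,0>
PS:3↔1 J2 <6,3,1>
R:0↔5 J1 <6,4,1>
#6 <7,4,1>
C:1↔4 J2 <7,4,2>
#7 <8,4,2>
R:1↔6 J1 <8,5,2>
R:7↔3 J1 <8,6,2>
P:7↔6 J1 <8,7,2>
3×7 − 2×7 − 1×2 = 5

M = 5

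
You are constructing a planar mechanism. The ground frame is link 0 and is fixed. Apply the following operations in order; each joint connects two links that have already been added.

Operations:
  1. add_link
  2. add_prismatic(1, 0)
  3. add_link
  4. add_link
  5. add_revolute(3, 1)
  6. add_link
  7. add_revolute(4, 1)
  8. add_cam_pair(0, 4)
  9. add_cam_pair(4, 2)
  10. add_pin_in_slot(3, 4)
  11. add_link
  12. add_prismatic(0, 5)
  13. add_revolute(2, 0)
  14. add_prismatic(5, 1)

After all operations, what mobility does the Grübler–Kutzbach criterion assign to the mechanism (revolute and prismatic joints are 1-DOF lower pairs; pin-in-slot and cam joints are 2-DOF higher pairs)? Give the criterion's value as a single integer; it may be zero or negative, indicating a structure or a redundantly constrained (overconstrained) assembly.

(L,J1,J2)=(1,0,0); link0 fixed
link1: (2,0,0)
P 1-0 [J1]: (2,1,0)
link2: (3,1,0)
link3: (4,1,0)
R 3-1 [J1]: (4,2,0)
link4: (5,2,0)
R 4-1 [J1]: (5,3,0)
C 0-4 [J2]: (5,3,1)
C 4-2 [J2]: (5,3,2)
PS 3-4 [J2]: (5,3,3)
link5: (6,3,3)
P 0-5 [J1]: (6,4,3)
R 2-0 [J1]: (6,5,3)
P 5-1 [J1]: (6,6,3)
Grübler: 3·5 − 2·6 − 3 = 0

M = 0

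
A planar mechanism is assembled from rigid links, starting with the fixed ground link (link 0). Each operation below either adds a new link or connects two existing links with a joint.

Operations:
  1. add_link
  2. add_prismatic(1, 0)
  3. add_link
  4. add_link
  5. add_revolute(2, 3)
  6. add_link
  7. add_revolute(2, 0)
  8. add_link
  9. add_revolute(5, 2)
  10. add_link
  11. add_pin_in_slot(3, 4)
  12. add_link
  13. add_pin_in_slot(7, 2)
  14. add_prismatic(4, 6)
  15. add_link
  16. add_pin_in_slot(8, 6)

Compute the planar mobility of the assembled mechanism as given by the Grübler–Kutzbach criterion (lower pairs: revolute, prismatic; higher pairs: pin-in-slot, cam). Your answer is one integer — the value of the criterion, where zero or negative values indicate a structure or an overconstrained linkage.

ground; <1,0,0>
#1 <2,0,0>
P:1↔0 J1 <2,1,0>
#2 <3,1,0>
#3 <4,1,0>
R:2↔3 J1 <4,2,0>
#4 <5,2,0>
R:2↔0 J1 <5,3,0>
#5 <6,3,0>
R:5↔2 J1 <6,4,0>
#6 <7,4,0>
PS:3↔4 J2 <7,4,1>
#7 <8,4,1>
PS:7↔2 J2 <8,4,2>
P:4↔6 J1 <8,5,2>
#8 <9,5,2>
PS:8↔6 J2 <9,5,3>
3×8 − 2×5 − 1×3 = 11

M = 11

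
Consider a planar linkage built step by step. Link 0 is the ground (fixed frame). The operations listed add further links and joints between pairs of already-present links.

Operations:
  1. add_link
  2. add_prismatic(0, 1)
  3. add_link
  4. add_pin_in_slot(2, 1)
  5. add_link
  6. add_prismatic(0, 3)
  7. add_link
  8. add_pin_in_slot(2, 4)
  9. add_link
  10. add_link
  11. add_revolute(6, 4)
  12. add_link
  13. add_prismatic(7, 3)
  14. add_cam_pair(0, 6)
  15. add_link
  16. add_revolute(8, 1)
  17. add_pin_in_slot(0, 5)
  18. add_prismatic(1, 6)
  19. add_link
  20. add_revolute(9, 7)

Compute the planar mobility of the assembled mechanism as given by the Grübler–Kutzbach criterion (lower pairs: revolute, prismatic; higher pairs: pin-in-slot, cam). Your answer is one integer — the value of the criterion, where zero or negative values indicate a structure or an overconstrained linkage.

M = 9

L=1 J1=0 J2=0
add link → L=2 J1=0 J2=0
P@0,1 dof=1 J1 → L=2 J1=1 J2=0
add link → L=3 J1=1 J2=0
PS@2,1 dof=2 J2 → L=3 J1=1 J2=1
add link → L=4 J1=1 J2=1
P@0,3 dof=1 J1 → L=4 J1=2 J2=1
add link → L=5 J1=2 J2=1
PS@2,4 dof=2 J2 → L=5 J1=2 J2=2
add link → L=6 J1=2 J2=2
add link → L=7 J1=2 J2=2
R@6,4 dof=1 J1 → L=7 J1=3 J2=2
add link → L=8 J1=3 J2=2
P@7,3 dof=1 J1 → L=8 J1=4 J2=2
C@0,6 dof=2 J2 → L=8 J1=4 J2=3
add link → L=9 J1=4 J2=3
R@8,1 dof=1 J1 → L=9 J1=5 J2=3
PS@0,5 dof=2 J2 → L=9 J1=5 J2=4
P@1,6 dof=1 J1 → L=9 J1=6 J2=4
add link → L=10 J1=6 J2=4
R@9,7 dof=1 J1 → L=10 J1=7 J2=4
M=3(L−1)−2J1−J2=3·9−2·7−4=9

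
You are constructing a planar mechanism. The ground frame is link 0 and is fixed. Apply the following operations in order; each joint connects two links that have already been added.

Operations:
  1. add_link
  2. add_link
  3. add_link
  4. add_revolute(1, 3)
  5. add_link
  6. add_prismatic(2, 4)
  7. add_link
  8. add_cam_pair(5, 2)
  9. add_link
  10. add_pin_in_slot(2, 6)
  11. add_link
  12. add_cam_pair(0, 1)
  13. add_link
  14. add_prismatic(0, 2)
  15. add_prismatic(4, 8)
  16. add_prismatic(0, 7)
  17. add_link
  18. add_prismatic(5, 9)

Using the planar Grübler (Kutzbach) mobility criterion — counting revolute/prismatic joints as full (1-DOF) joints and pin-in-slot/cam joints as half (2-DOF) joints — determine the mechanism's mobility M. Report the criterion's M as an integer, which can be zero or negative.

M = 12

ground; <1,0,0>
#1 <2,0,0>
#2 <3,0,0>
#3 <4,0,0>
R:1↔3 J1 <4,1,0>
#4 <5,1,0>
P:2↔4 J1 <5,2,0>
#5 <6,2,0>
C:5↔2 J2 <6,2,1>
#6 <7,2,1>
PS:2↔6 J2 <7,2,2>
#7 <8,2,2>
C:0↔1 J2 <8,2,3>
#8 <9,2,3>
P:0↔2 J1 <9,3,3>
P:4↔8 J1 <9,4,3>
P:0↔7 J1 <9,5,3>
#9 <10,5,3>
P:5↔9 J1 <10,6,3>
3×9 − 2×6 − 1×3 = 12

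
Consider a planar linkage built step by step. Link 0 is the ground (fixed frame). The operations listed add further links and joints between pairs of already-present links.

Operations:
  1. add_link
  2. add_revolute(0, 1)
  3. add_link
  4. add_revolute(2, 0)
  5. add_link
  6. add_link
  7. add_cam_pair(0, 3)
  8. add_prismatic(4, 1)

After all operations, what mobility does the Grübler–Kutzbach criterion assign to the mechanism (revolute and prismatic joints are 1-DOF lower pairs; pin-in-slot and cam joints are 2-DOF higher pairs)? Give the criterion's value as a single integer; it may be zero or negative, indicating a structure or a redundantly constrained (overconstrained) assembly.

M = 5

ground; <1,0,0>
#1 <2,0,0>
R:0↔1 J1 <2,1,0>
#2 <3,1,0>
R:2↔0 J1 <3,2,0>
#3 <4,2,0>
#4 <5,2,0>
C:0↔3 J2 <5,2,1>
P:4↔1 J1 <5,3,1>
3×4 − 2×3 − 1×1 = 5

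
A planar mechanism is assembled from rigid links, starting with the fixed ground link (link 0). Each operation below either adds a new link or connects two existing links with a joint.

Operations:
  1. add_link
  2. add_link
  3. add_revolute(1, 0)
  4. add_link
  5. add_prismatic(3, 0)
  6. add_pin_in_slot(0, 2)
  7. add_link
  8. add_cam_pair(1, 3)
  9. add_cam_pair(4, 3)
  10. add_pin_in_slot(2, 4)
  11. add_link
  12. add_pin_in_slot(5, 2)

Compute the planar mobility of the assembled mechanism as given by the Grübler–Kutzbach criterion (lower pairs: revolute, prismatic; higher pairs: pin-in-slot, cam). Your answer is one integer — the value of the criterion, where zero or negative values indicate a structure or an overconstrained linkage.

(L,J1,J2)=(1,0,0); link0 fixed
link1: (2,0,0)
link2: (3,0,0)
R 1-0 [J1]: (3,1,0)
link3: (4,1,0)
P 3-0 [J1]: (4,2,0)
PS 0-2 [J2]: (4,2,1)
link4: (5,2,1)
C 1-3 [J2]: (5,2,2)
C 4-3 [J2]: (5,2,3)
PS 2-4 [J2]: (5,2,4)
link5: (6,2,4)
PS 5-2 [J2]: (6,2,5)
Grübler: 3·5 − 2·2 − 5 = 6

M = 6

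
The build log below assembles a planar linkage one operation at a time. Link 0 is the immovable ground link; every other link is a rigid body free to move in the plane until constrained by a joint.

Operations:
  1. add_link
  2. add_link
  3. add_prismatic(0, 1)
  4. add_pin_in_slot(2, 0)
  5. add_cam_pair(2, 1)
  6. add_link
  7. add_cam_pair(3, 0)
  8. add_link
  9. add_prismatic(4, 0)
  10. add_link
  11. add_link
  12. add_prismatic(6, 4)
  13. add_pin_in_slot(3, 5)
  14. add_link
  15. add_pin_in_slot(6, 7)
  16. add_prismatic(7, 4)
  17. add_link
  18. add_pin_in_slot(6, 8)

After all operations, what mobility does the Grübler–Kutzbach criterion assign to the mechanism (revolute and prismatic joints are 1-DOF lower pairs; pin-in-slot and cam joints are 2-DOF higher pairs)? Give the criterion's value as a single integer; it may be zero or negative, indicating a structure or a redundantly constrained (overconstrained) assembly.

[1;0;0] (link 0 is ground)
L+ [2;0;0]
L+ [3;0;0]
P(0,1)∈J1 [3;1;0]
PS(2,0)∈J2 [3;1;1]
C(2,1)∈J2 [3;1;2]
L+ [4;1;2]
C(3,0)∈J2 [4;1;3]
L+ [5;1;3]
P(4,0)∈J1 [5;2;3]
L+ [6;2;3]
L+ [7;2;3]
P(6,4)∈J1 [7;3;3]
PS(3,5)∈J2 [7;3;4]
L+ [8;3;4]
PS(6,7)∈J2 [8;3;5]
P(7,4)∈J1 [8;4;5]
L+ [9;4;5]
PS(6,8)∈J2 [9;4;6]
mobility = 24 − 8 − 6 = 10

M = 10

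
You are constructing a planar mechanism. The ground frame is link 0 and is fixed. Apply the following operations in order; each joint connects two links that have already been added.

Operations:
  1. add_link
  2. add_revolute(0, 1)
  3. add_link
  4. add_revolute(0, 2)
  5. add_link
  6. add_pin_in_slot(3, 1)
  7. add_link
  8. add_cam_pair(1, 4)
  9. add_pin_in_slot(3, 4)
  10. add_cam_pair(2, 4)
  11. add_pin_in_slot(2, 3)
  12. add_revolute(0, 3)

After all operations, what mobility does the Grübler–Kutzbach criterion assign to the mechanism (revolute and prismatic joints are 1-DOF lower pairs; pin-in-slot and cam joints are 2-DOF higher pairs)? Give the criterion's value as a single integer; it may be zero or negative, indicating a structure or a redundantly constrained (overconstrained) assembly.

link 0 = ground. State L|J1|J2 = 1|0|0
+link1  2|0|0
R(0,1) f=1→J1  2|1|0
+link2  3|1|0
R(0,2) f=1→J1  3|2|0
+link3  4|2|0
PS(3,1) f=2→J2  4|2|1
+link4  5|2|1
C(1,4) f=2→J2  5|2|2
PS(3,4) f=2→J2  5|2|3
C(2,4) f=2→J2  5|2|4
PS(2,3) f=2→J2  5|2|5
R(0,3) f=1→J1  5|3|5
M = 3(5−1)−2·3−5 = 12−6−5 = 1

M = 1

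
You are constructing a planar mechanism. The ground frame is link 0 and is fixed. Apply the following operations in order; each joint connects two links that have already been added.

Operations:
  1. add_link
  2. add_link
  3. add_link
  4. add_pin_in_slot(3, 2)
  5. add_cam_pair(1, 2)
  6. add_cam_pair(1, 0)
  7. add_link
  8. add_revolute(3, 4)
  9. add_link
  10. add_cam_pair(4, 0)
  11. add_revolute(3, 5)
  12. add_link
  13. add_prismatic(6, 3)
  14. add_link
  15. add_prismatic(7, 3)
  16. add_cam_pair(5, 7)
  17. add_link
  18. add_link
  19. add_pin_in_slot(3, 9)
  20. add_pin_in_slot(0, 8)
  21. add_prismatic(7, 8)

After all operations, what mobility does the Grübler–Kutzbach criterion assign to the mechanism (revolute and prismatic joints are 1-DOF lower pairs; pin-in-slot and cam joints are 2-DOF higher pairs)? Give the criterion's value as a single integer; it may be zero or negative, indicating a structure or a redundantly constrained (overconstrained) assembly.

(L,J1,J2)=(1,0,0); link0 fixed
link1: (2,0,0)
link2: (3,0,0)
link3: (4,0,0)
PS 3-2 [J2]: (4,0,1)
C 1-2 [J2]: (4,0,2)
C 1-0 [J2]: (4,0,3)
link4: (5,0,3)
R 3-4 [J1]: (5,1,3)
link5: (6,1,3)
C 4-0 [J2]: (6,1,4)
R 3-5 [J1]: (6,2,4)
link6: (7,2,4)
P 6-3 [J1]: (7,3,4)
link7: (8,3,4)
P 7-3 [J1]: (8,4,4)
C 5-7 [J2]: (8,4,5)
link8: (9,4,5)
link9: (10,4,5)
PS 3-9 [J2]: (10,4,6)
PS 0-8 [J2]: (10,4,7)
P 7-8 [J1]: (10,5,7)
Grübler: 3·9 − 2·5 − 7 = 10

M = 10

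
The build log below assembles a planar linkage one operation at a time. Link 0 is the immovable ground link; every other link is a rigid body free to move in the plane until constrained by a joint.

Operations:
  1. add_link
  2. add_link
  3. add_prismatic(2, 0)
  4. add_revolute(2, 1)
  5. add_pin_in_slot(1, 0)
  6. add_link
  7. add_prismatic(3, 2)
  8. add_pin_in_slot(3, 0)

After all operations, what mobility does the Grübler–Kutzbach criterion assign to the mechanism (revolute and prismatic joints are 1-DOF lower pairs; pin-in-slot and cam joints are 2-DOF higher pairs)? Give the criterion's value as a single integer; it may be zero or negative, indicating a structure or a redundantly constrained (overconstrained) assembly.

M = 1

[1;0;0] (link 0 is ground)
L+ [2;0;0]
L+ [3;0;0]
P(2,0)∈J1 [3;1;0]
R(2,1)∈J1 [3;2;0]
PS(1,0)∈J2 [3;2;1]
L+ [4;2;1]
P(3,2)∈J1 [4;3;1]
PS(3,0)∈J2 [4;3;2]
mobility = 9 − 6 − 2 = 1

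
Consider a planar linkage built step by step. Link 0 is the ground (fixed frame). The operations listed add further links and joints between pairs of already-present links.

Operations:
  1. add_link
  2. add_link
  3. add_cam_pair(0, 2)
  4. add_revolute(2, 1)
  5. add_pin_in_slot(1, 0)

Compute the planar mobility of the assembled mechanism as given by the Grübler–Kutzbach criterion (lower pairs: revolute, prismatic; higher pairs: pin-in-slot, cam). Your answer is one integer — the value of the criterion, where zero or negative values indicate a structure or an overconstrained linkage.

ground; <1,0,0>
#1 <2,0,0>
#2 <3,0,0>
C:0↔2 J2 <3,0,1>
R:2↔1 J1 <3,1,1>
PS:1↔0 J2 <3,1,2>
3×2 − 2×1 − 1×2 = 2

M = 2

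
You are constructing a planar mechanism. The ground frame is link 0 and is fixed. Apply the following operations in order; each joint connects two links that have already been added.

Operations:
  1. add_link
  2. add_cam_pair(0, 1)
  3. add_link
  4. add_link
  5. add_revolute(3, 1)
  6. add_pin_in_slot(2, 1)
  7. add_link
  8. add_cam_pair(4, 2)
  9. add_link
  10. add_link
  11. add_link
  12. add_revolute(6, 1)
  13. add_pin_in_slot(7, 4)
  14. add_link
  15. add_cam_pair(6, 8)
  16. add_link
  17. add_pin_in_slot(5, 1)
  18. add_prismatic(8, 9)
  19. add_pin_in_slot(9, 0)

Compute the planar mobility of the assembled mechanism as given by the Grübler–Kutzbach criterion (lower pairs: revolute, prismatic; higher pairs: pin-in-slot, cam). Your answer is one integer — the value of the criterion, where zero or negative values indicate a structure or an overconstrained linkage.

[1;0;0] (link 0 is ground)
L+ [2;0;0]
C(0,1)∈J2 [2;0;1]
L+ [3;0;1]
L+ [4;0;1]
R(3,1)∈J1 [4;1;1]
PS(2,1)∈J2 [4;1;2]
L+ [5;1;2]
C(4,2)∈J2 [5;1;3]
L+ [6;1;3]
L+ [7;1;3]
L+ [8;1;3]
R(6,1)∈J1 [8;2;3]
PS(7,4)∈J2 [8;2;4]
L+ [9;2;4]
C(6,8)∈J2 [9;2;5]
L+ [10;2;5]
PS(5,1)∈J2 [10;2;6]
P(8,9)∈J1 [10;3;6]
PS(9,0)∈J2 [10;3;7]
mobility = 27 − 6 − 7 = 14

M = 14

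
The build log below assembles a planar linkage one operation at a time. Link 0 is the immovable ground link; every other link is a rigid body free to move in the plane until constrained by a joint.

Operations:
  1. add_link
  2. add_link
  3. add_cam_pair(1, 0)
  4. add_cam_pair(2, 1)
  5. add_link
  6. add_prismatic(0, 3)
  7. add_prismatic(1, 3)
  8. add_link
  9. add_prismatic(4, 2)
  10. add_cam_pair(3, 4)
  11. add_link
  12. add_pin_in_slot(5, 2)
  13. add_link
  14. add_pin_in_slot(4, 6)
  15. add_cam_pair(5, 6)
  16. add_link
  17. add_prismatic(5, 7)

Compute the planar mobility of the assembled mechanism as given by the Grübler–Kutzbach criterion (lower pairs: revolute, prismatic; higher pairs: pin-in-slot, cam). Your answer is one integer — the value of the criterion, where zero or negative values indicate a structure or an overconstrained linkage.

(L,J1,J2)=(1,0,0); link0 fixed
link1: (2,0,0)
link2: (3,0,0)
C 1-0 [J2]: (3,0,1)
C 2-1 [J2]: (3,0,2)
link3: (4,0,2)
P 0-3 [J1]: (4,1,2)
P 1-3 [J1]: (4,2,2)
link4: (5,2,2)
P 4-2 [J1]: (5,3,2)
C 3-4 [J2]: (5,3,3)
link5: (6,3,3)
PS 5-2 [J2]: (6,3,4)
link6: (7,3,4)
PS 4-6 [J2]: (7,3,5)
C 5-6 [J2]: (7,3,6)
link7: (8,3,6)
P 5-7 [J1]: (8,4,6)
Grübler: 3·7 − 2·4 − 6 = 7

M = 7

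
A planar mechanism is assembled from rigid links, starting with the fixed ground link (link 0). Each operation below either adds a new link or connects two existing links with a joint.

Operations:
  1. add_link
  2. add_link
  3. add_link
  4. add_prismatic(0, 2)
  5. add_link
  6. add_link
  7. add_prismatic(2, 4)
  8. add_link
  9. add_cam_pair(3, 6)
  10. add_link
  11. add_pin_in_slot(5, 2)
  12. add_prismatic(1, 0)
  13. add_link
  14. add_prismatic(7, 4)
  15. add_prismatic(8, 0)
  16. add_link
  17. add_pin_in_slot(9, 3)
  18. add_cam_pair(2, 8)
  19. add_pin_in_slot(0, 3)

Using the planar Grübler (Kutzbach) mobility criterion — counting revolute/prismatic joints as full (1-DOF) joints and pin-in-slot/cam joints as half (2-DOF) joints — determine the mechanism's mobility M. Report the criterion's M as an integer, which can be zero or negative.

[1;0;0] (link 0 is ground)
L+ [2;0;0]
L+ [3;0;0]
L+ [4;0;0]
P(0,2)∈J1 [4;1;0]
L+ [5;1;0]
L+ [6;1;0]
P(2,4)∈J1 [6;2;0]
L+ [7;2;0]
C(3,6)∈J2 [7;2;1]
L+ [8;2;1]
PS(5,2)∈J2 [8;2;2]
P(1,0)∈J1 [8;3;2]
L+ [9;3;2]
P(7,4)∈J1 [9;4;2]
P(8,0)∈J1 [9;5;2]
L+ [10;5;2]
PS(9,3)∈J2 [10;5;3]
C(2,8)∈J2 [10;5;4]
PS(0,3)∈J2 [10;5;5]
mobility = 27 − 10 − 5 = 12

M = 12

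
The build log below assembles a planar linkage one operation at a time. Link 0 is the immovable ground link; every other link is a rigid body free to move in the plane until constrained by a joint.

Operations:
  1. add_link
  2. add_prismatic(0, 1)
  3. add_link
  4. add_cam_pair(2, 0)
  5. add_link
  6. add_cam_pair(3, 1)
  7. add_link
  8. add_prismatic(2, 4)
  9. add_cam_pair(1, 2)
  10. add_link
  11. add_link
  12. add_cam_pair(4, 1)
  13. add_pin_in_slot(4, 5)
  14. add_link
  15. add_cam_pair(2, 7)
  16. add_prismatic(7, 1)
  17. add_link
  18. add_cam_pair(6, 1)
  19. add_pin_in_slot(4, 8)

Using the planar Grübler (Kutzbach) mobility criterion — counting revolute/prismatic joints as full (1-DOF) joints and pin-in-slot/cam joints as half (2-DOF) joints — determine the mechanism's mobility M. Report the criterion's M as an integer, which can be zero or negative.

M = 10

(L,J1,J2)=(1,0,0); link0 fixed
link1: (2,0,0)
P 0-1 [J1]: (2,1,0)
link2: (3,1,0)
C 2-0 [J2]: (3,1,1)
link3: (4,1,1)
C 3-1 [J2]: (4,1,2)
link4: (5,1,2)
P 2-4 [J1]: (5,2,2)
C 1-2 [J2]: (5,2,3)
link5: (6,2,3)
link6: (7,2,3)
C 4-1 [J2]: (7,2,4)
PS 4-5 [J2]: (7,2,5)
link7: (8,2,5)
C 2-7 [J2]: (8,2,6)
P 7-1 [J1]: (8,3,6)
link8: (9,3,6)
C 6-1 [J2]: (9,3,7)
PS 4-8 [J2]: (9,3,8)
Grübler: 3·8 − 2·3 − 8 = 10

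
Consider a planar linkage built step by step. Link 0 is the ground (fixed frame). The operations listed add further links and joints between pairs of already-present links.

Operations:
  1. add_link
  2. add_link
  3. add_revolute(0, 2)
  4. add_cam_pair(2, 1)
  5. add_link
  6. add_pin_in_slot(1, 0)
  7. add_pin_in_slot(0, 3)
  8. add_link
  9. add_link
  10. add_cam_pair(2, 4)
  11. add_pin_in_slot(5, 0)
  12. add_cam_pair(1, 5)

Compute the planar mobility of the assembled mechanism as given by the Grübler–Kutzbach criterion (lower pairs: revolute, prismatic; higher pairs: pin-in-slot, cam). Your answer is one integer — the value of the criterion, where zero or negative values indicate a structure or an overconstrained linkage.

M = 7

link 0 = ground. State L|J1|J2 = 1|0|0
+link1  2|0|0
+link2  3|0|0
R(0,2) f=1→J1  3|1|0
C(2,1) f=2→J2  3|1|1
+link3  4|1|1
PS(1,0) f=2→J2  4|1|2
PS(0,3) f=2→J2  4|1|3
+link4  5|1|3
+link5  6|1|3
C(2,4) f=2→J2  6|1|4
PS(5,0) f=2→J2  6|1|5
C(1,5) f=2→J2  6|1|6
M = 3(6−1)−2·1−6 = 15−2−6 = 7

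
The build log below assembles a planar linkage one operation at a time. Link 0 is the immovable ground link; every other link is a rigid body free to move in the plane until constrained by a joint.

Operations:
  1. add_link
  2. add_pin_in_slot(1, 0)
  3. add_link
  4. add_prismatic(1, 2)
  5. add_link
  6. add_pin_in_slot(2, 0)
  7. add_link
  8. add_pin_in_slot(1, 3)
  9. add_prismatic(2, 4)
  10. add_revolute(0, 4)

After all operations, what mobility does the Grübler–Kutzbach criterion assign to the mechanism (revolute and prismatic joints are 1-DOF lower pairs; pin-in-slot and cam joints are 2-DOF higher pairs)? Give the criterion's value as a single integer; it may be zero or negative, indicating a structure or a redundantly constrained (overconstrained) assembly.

ground; <1,0,0>
#1 <2,0,0>
PS:1↔0 J2 <2,0,1>
#2 <3,0,1>
P:1↔2 J1 <3,1,1>
#3 <4,1,1>
PS:2↔0 J2 <4,1,2>
#4 <5,1,2>
PS:1↔3 J2 <5,1,3>
P:2↔4 J1 <5,2,3>
R:0↔4 J1 <5,3,3>
3×4 − 2×3 − 1×3 = 3

M = 3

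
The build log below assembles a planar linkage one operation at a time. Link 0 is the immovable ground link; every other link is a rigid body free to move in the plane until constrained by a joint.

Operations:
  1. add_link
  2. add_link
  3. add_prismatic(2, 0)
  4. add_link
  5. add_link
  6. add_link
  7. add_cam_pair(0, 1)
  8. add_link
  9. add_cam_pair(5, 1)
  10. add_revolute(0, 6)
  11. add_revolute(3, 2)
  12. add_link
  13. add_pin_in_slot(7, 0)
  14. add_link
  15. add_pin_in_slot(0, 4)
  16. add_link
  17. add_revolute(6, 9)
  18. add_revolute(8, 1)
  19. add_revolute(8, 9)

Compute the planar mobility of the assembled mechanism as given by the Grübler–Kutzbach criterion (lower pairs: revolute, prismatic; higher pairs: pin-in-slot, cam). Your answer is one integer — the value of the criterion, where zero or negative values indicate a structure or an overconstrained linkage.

M = 11

ground; <1,0,0>
#1 <2,0,0>
#2 <3,0,0>
P:2↔0 J1 <3,1,0>
#3 <4,1,0>
#4 <5,1,0>
#5 <6,1,0>
C:0↔1 J2 <6,1,1>
#6 <7,1,1>
C:5↔1 J2 <7,1,2>
R:0↔6 J1 <7,2,2>
R:3↔2 J1 <7,3,2>
#7 <8,3,2>
PS:7↔0 J2 <8,3,3>
#8 <9,3,3>
PS:0↔4 J2 <9,3,4>
#9 <10,3,4>
R:6↔9 J1 <10,4,4>
R:8↔1 J1 <10,5,4>
R:8↔9 J1 <10,6,4>
3×9 − 2×6 − 1×4 = 11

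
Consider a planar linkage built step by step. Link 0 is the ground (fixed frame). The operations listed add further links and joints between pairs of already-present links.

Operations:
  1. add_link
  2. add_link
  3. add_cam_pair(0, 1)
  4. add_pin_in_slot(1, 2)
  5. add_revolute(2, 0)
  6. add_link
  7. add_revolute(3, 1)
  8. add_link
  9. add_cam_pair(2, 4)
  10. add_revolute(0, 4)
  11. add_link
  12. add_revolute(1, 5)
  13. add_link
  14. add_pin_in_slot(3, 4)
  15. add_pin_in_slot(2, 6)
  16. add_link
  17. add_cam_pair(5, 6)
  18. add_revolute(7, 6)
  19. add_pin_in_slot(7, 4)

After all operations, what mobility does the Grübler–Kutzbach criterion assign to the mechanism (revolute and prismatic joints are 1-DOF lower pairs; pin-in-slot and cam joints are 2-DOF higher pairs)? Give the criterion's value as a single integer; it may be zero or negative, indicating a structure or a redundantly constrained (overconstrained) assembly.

link 0 = ground. State L|J1|J2 = 1|0|0
+link1  2|0|0
+link2  3|0|0
C(0,1) f=2→J2  3|0|1
PS(1,2) f=2→J2  3|0|2
R(2,0) f=1→J1  3|1|2
+link3  4|1|2
R(3,1) f=1→J1  4|2|2
+link4  5|2|2
C(2,4) f=2→J2  5|2|3
R(0,4) f=1→J1  5|3|3
+link5  6|3|3
R(1,5) f=1→J1  6|4|3
+link6  7|4|3
PS(3,4) f=2→J2  7|4|4
PS(2,6) f=2→J2  7|4|5
+link7  8|4|5
C(5,6) f=2→J2  8|4|6
R(7,6) f=1→J1  8|5|6
PS(7,4) f=2→J2  8|5|7
M = 3(8−1)−2·5−7 = 21−10−7 = 4

M = 4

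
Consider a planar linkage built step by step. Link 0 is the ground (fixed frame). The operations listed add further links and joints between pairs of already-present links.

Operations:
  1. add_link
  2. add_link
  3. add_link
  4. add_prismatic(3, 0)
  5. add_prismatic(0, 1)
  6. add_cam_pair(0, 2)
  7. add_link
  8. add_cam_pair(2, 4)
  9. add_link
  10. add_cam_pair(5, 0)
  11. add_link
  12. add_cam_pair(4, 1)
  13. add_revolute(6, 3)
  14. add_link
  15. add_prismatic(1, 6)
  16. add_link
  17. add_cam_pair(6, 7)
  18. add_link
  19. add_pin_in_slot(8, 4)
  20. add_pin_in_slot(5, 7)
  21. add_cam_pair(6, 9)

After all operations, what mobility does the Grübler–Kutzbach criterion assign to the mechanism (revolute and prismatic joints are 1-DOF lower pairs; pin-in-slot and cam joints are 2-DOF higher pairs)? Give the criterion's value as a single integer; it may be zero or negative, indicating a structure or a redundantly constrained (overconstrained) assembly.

M = 11

ground; <1,0,0>
#1 <2,0,0>
#2 <3,0,0>
#3 <4,0,0>
P:3↔0 J1 <4,1,0>
P:0↔1 J1 <4,2,0>
C:0↔2 J2 <4,2,1>
#4 <5,2,1>
C:2↔4 J2 <5,2,2>
#5 <6,2,2>
C:5↔0 J2 <6,2,3>
#6 <7,2,3>
C:4↔1 J2 <7,2,4>
R:6↔3 J1 <7,3,4>
#7 <8,3,4>
P:1↔6 J1 <8,4,4>
#8 <9,4,4>
C:6↔7 J2 <9,4,5>
#9 <10,4,5>
PS:8↔4 J2 <10,4,6>
PS:5↔7 J2 <10,4,7>
C:6↔9 J2 <10,4,8>
3×9 − 2×4 − 1×8 = 11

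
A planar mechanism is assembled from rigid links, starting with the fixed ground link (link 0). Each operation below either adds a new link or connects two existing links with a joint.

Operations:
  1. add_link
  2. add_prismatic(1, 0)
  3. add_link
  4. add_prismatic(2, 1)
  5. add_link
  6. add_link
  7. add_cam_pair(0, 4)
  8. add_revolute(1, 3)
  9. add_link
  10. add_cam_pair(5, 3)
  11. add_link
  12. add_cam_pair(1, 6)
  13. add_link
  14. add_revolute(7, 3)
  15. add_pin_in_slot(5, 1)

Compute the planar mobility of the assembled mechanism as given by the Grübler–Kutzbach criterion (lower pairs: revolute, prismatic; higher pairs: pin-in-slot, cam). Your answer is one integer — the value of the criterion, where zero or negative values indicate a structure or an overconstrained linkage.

M = 9

(L,J1,J2)=(1,0,0); link0 fixed
link1: (2,0,0)
P 1-0 [J1]: (2,1,0)
link2: (3,1,0)
P 2-1 [J1]: (3,2,0)
link3: (4,2,0)
link4: (5,2,0)
C 0-4 [J2]: (5,2,1)
R 1-3 [J1]: (5,3,1)
link5: (6,3,1)
C 5-3 [J2]: (6,3,2)
link6: (7,3,2)
C 1-6 [J2]: (7,3,3)
link7: (8,3,3)
R 7-3 [J1]: (8,4,3)
PS 5-1 [J2]: (8,4,4)
Grübler: 3·7 − 2·4 − 4 = 9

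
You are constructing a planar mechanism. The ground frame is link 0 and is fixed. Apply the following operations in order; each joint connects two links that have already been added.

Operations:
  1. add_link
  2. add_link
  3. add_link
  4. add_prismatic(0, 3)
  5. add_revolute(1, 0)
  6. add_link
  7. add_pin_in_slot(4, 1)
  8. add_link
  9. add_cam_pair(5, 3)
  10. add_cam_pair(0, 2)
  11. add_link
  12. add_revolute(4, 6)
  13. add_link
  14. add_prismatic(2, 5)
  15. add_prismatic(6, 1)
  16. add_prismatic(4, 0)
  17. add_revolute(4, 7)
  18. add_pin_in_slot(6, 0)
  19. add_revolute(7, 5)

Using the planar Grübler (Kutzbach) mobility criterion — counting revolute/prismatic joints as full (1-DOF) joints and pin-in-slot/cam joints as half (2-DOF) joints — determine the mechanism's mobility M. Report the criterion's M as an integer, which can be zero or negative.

M = 1

L=1 J1=0 J2=0
add link → L=2 J1=0 J2=0
add link → L=3 J1=0 J2=0
add link → L=4 J1=0 J2=0
P@0,3 dof=1 J1 → L=4 J1=1 J2=0
R@1,0 dof=1 J1 → L=4 J1=2 J2=0
add link → L=5 J1=2 J2=0
PS@4,1 dof=2 J2 → L=5 J1=2 J2=1
add link → L=6 J1=2 J2=1
C@5,3 dof=2 J2 → L=6 J1=2 J2=2
C@0,2 dof=2 J2 → L=6 J1=2 J2=3
add link → L=7 J1=2 J2=3
R@4,6 dof=1 J1 → L=7 J1=3 J2=3
add link → L=8 J1=3 J2=3
P@2,5 dof=1 J1 → L=8 J1=4 J2=3
P@6,1 dof=1 J1 → L=8 J1=5 J2=3
P@4,0 dof=1 J1 → L=8 J1=6 J2=3
R@4,7 dof=1 J1 → L=8 J1=7 J2=3
PS@6,0 dof=2 J2 → L=8 J1=7 J2=4
R@7,5 dof=1 J1 → L=8 J1=8 J2=4
M=3(L−1)−2J1−J2=3·7−2·8−4=1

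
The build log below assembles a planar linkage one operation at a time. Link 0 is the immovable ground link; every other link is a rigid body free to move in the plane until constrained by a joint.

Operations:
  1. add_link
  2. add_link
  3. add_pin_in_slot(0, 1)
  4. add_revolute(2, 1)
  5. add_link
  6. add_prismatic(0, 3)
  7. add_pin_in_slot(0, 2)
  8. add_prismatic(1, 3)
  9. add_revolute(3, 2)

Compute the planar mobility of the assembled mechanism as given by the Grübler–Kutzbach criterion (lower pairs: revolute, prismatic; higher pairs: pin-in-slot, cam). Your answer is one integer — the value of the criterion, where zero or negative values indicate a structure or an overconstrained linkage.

M = -1

link 0 = ground. State L|J1|J2 = 1|0|0
+link1  2|0|0
+link2  3|0|0
PS(0,1) f=2→J2  3|0|1
R(2,1) f=1→J1  3|1|1
+link3  4|1|1
P(0,3) f=1→J1  4|2|1
PS(0,2) f=2→J2  4|2|2
P(1,3) f=1→J1  4|3|2
R(3,2) f=1→J1  4|4|2
M = 3(4−1)−2·4−2 = 9−8−2 = -1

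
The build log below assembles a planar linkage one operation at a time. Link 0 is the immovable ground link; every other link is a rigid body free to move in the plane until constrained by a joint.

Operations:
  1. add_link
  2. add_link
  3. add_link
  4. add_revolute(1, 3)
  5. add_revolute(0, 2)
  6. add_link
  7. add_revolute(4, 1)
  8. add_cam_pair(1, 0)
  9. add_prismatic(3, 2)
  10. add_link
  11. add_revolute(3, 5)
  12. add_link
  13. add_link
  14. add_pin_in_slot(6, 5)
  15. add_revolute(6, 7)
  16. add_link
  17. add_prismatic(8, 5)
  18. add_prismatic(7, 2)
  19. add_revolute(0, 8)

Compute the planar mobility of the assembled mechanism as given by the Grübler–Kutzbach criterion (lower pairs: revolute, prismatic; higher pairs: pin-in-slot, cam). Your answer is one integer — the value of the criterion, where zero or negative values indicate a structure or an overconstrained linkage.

link 0 = ground. State L|J1|J2 = 1|0|0
+link1  2|0|0
+link2  3|0|0
+link3  4|0|0
R(1,3) f=1→J1  4|1|0
R(0,2) f=1→J1  4|2|0
+link4  5|2|0
R(4,1) f=1→J1  5|3|0
C(1,0) f=2→J2  5|3|1
P(3,2) f=1→J1  5|4|1
+link5  6|4|1
R(3,5) f=1→J1  6|5|1
+link6  7|5|1
+link7  8|5|1
PS(6,5) f=2→J2  8|5|2
R(6,7) f=1→J1  8|6|2
+link8  9|6|2
P(8,5) f=1→J1  9|7|2
P(7,2) f=1→J1  9|8|2
R(0,8) f=1→J1  9|9|2
M = 3(9−1)−2·9−2 = 24−18−2 = 4

M = 4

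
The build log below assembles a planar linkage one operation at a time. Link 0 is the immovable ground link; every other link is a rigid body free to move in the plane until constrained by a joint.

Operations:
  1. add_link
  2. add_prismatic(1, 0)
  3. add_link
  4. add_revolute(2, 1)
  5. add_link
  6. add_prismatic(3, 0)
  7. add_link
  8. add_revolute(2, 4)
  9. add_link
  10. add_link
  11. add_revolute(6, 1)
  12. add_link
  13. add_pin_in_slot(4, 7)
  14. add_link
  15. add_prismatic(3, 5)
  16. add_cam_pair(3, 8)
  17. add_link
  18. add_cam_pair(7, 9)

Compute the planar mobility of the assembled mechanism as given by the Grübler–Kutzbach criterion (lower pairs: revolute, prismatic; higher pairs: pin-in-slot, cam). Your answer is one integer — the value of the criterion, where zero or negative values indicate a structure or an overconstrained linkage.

link 0 = ground. State L|J1|J2 = 1|0|0
+link1  2|0|0
P(1,0) f=1→J1  2|1|0
+link2  3|1|0
R(2,1) f=1→J1  3|2|0
+link3  4|2|0
P(3,0) f=1→J1  4|3|0
+link4  5|3|0
R(2,4) f=1→J1  5|4|0
+link5  6|4|0
+link6  7|4|0
R(6,1) f=1→J1  7|5|0
+link7  8|5|0
PS(4,7) f=2→J2  8|5|1
+link8  9|5|1
P(3,5) f=1→J1  9|6|1
C(3,8) f=2→J2  9|6|2
+link9  10|6|2
C(7,9) f=2→J2  10|6|3
M = 3(10−1)−2·6−3 = 27−12−3 = 12

M = 12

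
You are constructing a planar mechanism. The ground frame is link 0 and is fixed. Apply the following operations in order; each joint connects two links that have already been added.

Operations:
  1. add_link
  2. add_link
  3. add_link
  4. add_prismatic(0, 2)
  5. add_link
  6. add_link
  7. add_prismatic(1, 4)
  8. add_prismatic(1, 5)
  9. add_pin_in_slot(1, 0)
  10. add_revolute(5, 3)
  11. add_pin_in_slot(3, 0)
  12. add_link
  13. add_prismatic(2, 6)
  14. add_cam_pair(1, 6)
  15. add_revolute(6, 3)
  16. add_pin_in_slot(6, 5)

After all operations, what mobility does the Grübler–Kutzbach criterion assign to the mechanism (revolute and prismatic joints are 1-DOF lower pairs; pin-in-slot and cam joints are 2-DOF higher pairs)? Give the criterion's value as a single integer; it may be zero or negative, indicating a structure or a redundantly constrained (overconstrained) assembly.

M = 2

[1;0;0] (link 0 is ground)
L+ [2;0;0]
L+ [3;0;0]
L+ [4;0;0]
P(0,2)∈J1 [4;1;0]
L+ [5;1;0]
L+ [6;1;0]
P(1,4)∈J1 [6;2;0]
P(1,5)∈J1 [6;3;0]
PS(1,0)∈J2 [6;3;1]
R(5,3)∈J1 [6;4;1]
PS(3,0)∈J2 [6;4;2]
L+ [7;4;2]
P(2,6)∈J1 [7;5;2]
C(1,6)∈J2 [7;5;3]
R(6,3)∈J1 [7;6;3]
PS(6,5)∈J2 [7;6;4]
mobility = 18 − 12 − 4 = 2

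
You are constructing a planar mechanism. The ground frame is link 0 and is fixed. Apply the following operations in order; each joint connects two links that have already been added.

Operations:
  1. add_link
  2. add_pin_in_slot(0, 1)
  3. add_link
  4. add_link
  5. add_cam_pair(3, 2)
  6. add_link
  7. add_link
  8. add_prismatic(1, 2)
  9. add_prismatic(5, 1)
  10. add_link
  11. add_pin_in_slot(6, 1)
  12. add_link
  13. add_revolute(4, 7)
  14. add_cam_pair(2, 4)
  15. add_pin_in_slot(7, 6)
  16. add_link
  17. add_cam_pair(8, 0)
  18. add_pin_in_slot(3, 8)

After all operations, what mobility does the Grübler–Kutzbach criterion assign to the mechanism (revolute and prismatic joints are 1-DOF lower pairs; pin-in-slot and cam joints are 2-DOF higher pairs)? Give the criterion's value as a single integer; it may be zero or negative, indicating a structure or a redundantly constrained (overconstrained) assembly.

[1;0;0] (link 0 is ground)
L+ [2;0;0]
PS(0,1)∈J2 [2;0;1]
L+ [3;0;1]
L+ [4;0;1]
C(3,2)∈J2 [4;0;2]
L+ [5;0;2]
L+ [6;0;2]
P(1,2)∈J1 [6;1;2]
P(5,1)∈J1 [6;2;2]
L+ [7;2;2]
PS(6,1)∈J2 [7;2;3]
L+ [8;2;3]
R(4,7)∈J1 [8;3;3]
C(2,4)∈J2 [8;3;4]
PS(7,6)∈J2 [8;3;5]
L+ [9;3;5]
C(8,0)∈J2 [9;3;6]
PS(3,8)∈J2 [9;3;7]
mobility = 24 − 6 − 7 = 11

M = 11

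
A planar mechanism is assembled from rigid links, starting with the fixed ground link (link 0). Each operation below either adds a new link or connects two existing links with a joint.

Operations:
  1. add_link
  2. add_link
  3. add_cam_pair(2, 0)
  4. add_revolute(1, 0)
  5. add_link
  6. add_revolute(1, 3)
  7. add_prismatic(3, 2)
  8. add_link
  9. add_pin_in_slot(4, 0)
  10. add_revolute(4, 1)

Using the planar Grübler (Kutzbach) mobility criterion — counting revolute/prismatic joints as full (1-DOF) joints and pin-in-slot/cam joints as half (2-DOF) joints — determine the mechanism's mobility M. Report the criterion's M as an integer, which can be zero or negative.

link 0 = ground. State L|J1|J2 = 1|0|0
+link1  2|0|0
+link2  3|0|0
C(2,0) f=2→J2  3|0|1
R(1,0) f=1→J1  3|1|1
+link3  4|1|1
R(1,3) f=1→J1  4|2|1
P(3,2) f=1→J1  4|3|1
+link4  5|3|1
PS(4,0) f=2→J2  5|3|2
R(4,1) f=1→J1  5|4|2
M = 3(5−1)−2·4−2 = 12−8−2 = 2

M = 2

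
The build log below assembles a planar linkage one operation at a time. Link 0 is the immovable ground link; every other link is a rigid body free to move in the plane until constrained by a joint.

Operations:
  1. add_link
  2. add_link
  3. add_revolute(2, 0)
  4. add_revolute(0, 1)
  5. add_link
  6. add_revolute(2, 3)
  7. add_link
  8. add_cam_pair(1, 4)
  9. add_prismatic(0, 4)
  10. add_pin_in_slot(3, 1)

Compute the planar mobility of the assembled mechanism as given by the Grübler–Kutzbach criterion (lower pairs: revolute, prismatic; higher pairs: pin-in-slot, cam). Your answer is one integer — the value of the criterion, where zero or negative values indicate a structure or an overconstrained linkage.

M = 2

link 0 = ground. State L|J1|J2 = 1|0|0
+link1  2|0|0
+link2  3|0|0
R(2,0) f=1→J1  3|1|0
R(0,1) f=1→J1  3|2|0
+link3  4|2|0
R(2,3) f=1→J1  4|3|0
+link4  5|3|0
C(1,4) f=2→J2  5|3|1
P(0,4) f=1→J1  5|4|1
PS(3,1) f=2→J2  5|4|2
M = 3(5−1)−2·4−2 = 12−8−2 = 2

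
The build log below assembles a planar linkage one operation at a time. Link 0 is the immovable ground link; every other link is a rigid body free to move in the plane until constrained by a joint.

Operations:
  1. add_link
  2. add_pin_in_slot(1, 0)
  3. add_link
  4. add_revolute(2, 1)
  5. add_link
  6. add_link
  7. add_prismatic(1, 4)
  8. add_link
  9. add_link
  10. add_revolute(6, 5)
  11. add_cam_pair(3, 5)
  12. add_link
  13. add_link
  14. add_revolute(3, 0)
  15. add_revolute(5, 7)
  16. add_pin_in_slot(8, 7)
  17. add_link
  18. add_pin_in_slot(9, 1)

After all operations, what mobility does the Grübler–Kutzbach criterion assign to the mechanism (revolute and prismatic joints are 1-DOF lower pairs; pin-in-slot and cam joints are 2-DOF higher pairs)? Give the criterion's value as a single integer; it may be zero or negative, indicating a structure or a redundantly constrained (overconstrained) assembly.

L=1 J1=0 J2=0
add link → L=2 J1=0 J2=0
PS@1,0 dof=2 J2 → L=2 J1=0 J2=1
add link → L=3 J1=0 J2=1
R@2,1 dof=1 J1 → L=3 J1=1 J2=1
add link → L=4 J1=1 J2=1
add link → L=5 J1=1 J2=1
P@1,4 dof=1 J1 → L=5 J1=2 J2=1
add link → L=6 J1=2 J2=1
add link → L=7 J1=2 J2=1
R@6,5 dof=1 J1 → L=7 J1=3 J2=1
C@3,5 dof=2 J2 → L=7 J1=3 J2=2
add link → L=8 J1=3 J2=2
add link → L=9 J1=3 J2=2
R@3,0 dof=1 J1 → L=9 J1=4 J2=2
R@5,7 dof=1 J1 → L=9 J1=5 J2=2
PS@8,7 dof=2 J2 → L=9 J1=5 J2=3
add link → L=10 J1=5 J2=3
PS@9,1 dof=2 J2 → L=10 J1=5 J2=4
M=3(L−1)−2J1−J2=3·9−2·5−4=13

M = 13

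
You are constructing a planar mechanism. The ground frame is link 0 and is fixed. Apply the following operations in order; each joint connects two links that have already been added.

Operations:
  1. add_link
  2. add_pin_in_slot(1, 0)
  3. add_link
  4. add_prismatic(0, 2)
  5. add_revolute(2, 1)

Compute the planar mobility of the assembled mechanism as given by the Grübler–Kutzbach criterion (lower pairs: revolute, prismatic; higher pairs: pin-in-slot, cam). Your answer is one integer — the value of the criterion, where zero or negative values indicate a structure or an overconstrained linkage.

(L,J1,J2)=(1,0,0); link0 fixed
link1: (2,0,0)
PS 1-0 [J2]: (2,0,1)
link2: (3,0,1)
P 0-2 [J1]: (3,1,1)
R 2-1 [J1]: (3,2,1)
Grübler: 3·2 − 2·2 − 1 = 1

M = 1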